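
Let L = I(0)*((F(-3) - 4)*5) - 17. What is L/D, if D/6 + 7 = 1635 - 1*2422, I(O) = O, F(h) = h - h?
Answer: 17/4764 ≈ 0.0035684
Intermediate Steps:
F(h) = 0
L = -17 (L = 0*((0 - 4)*5) - 17 = 0*(-4*5) - 17 = 0*(-20) - 17 = 0 - 17 = -17)
D = -4764 (D = -42 + 6*(1635 - 1*2422) = -42 + 6*(1635 - 2422) = -42 + 6*(-787) = -42 - 4722 = -4764)
L/D = -17/(-4764) = -17*(-1/4764) = 17/4764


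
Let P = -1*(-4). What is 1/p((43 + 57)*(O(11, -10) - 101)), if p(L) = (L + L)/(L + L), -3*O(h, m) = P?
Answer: 1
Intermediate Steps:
P = 4
O(h, m) = -4/3 (O(h, m) = -1/3*4 = -4/3)
p(L) = 1 (p(L) = (2*L)/((2*L)) = (2*L)*(1/(2*L)) = 1)
1/p((43 + 57)*(O(11, -10) - 101)) = 1/1 = 1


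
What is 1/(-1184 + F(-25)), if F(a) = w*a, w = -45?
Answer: -1/59 ≈ -0.016949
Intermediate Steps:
F(a) = -45*a
1/(-1184 + F(-25)) = 1/(-1184 - 45*(-25)) = 1/(-1184 + 1125) = 1/(-59) = -1/59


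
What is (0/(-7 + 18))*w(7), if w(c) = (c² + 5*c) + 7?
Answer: 0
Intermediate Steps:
w(c) = 7 + c² + 5*c
(0/(-7 + 18))*w(7) = (0/(-7 + 18))*(7 + 7² + 5*7) = (0/11)*(7 + 49 + 35) = ((1/11)*0)*91 = 0*91 = 0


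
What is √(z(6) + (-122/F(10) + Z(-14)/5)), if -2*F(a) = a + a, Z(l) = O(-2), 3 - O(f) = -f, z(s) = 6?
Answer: 2*√115/5 ≈ 4.2895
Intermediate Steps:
O(f) = 3 + f (O(f) = 3 - (-1)*f = 3 + f)
Z(l) = 1 (Z(l) = 3 - 2 = 1)
F(a) = -a (F(a) = -(a + a)/2 = -a)
√(z(6) + (-122/F(10) + Z(-14)/5)) = √(6 + (-122/((-1*10)) + 1/5)) = √(6 + (-122/(-10) + 1*(⅕))) = √(6 + (-122*(-⅒) + ⅕)) = √(6 + (61/5 + ⅕)) = √(6 + 62/5) = √(92/5) = 2*√115/5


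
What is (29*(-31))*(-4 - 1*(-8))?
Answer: -3596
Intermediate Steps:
(29*(-31))*(-4 - 1*(-8)) = -899*(-4 + 8) = -899*4 = -3596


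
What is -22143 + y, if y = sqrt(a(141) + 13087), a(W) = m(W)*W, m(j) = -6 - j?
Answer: -22143 + 2*I*sqrt(1910) ≈ -22143.0 + 87.407*I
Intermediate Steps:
a(W) = W*(-6 - W) (a(W) = (-6 - W)*W = W*(-6 - W))
y = 2*I*sqrt(1910) (y = sqrt(-1*141*(6 + 141) + 13087) = sqrt(-1*141*147 + 13087) = sqrt(-20727 + 13087) = sqrt(-7640) = 2*I*sqrt(1910) ≈ 87.407*I)
-22143 + y = -22143 + 2*I*sqrt(1910)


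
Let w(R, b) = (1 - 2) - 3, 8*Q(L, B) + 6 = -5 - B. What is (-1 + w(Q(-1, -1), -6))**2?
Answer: 25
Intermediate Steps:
Q(L, B) = -11/8 - B/8 (Q(L, B) = -3/4 + (-5 - B)/8 = -3/4 + (-5/8 - B/8) = -11/8 - B/8)
w(R, b) = -4 (w(R, b) = -1 - 3 = -4)
(-1 + w(Q(-1, -1), -6))**2 = (-1 - 4)**2 = (-5)**2 = 25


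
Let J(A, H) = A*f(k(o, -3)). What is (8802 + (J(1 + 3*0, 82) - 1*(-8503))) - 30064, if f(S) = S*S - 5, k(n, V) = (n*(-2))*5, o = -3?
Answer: -11864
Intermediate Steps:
k(n, V) = -10*n (k(n, V) = -2*n*5 = -10*n)
f(S) = -5 + S**2 (f(S) = S**2 - 5 = -5 + S**2)
J(A, H) = 895*A (J(A, H) = A*(-5 + (-10*(-3))**2) = A*(-5 + 30**2) = A*(-5 + 900) = A*895 = 895*A)
(8802 + (J(1 + 3*0, 82) - 1*(-8503))) - 30064 = (8802 + (895*(1 + 3*0) - 1*(-8503))) - 30064 = (8802 + (895*(1 + 0) + 8503)) - 30064 = (8802 + (895*1 + 8503)) - 30064 = (8802 + (895 + 8503)) - 30064 = (8802 + 9398) - 30064 = 18200 - 30064 = -11864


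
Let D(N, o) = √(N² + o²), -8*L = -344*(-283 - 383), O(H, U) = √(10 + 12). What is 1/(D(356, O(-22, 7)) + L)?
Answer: -14319/410004143 - √126758/820008286 ≈ -3.5358e-5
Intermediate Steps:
O(H, U) = √22
L = -28638 (L = -(-43)*(-283 - 383) = -(-43)*(-666) = -⅛*229104 = -28638)
1/(D(356, O(-22, 7)) + L) = 1/(√(356² + (√22)²) - 28638) = 1/(√(126736 + 22) - 28638) = 1/(√126758 - 28638) = 1/(-28638 + √126758)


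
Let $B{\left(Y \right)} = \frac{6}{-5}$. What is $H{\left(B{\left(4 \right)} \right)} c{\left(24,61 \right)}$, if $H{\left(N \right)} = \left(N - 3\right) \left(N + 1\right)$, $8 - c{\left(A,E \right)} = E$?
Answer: $- \frac{1113}{25} \approx -44.52$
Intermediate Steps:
$c{\left(A,E \right)} = 8 - E$
$B{\left(Y \right)} = - \frac{6}{5}$ ($B{\left(Y \right)} = 6 \left(- \frac{1}{5}\right) = - \frac{6}{5}$)
$H{\left(N \right)} = \left(1 + N\right) \left(-3 + N\right)$ ($H{\left(N \right)} = \left(-3 + N\right) \left(1 + N\right) = \left(1 + N\right) \left(-3 + N\right)$)
$H{\left(B{\left(4 \right)} \right)} c{\left(24,61 \right)} = \left(-3 + \left(- \frac{6}{5}\right)^{2} - - \frac{12}{5}\right) \left(8 - 61\right) = \left(-3 + \frac{36}{25} + \frac{12}{5}\right) \left(8 - 61\right) = \frac{21}{25} \left(-53\right) = - \frac{1113}{25}$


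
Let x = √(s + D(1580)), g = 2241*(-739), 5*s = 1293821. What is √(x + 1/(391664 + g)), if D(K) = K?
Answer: √(-1264435 + 319759173845*√6508605)/1264435 ≈ 22.588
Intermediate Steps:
s = 1293821/5 (s = (⅕)*1293821 = 1293821/5 ≈ 2.5876e+5)
g = -1656099
x = √6508605/5 (x = √(1293821/5 + 1580) = √(1301721/5) = √6508605/5 ≈ 510.24)
√(x + 1/(391664 + g)) = √(√6508605/5 + 1/(391664 - 1656099)) = √(√6508605/5 + 1/(-1264435)) = √(√6508605/5 - 1/1264435) = √(-1/1264435 + √6508605/5)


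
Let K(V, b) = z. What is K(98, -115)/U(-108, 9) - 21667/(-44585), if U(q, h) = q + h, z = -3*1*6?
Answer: 327507/490435 ≈ 0.66779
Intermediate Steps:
z = -18 (z = -3*6 = -18)
K(V, b) = -18
U(q, h) = h + q
K(98, -115)/U(-108, 9) - 21667/(-44585) = -18/(9 - 108) - 21667/(-44585) = -18/(-99) - 21667*(-1/44585) = -18*(-1/99) + 21667/44585 = 2/11 + 21667/44585 = 327507/490435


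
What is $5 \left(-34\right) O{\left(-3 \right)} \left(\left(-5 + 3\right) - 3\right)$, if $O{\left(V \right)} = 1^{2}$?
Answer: $850$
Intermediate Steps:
$O{\left(V \right)} = 1$
$5 \left(-34\right) O{\left(-3 \right)} \left(\left(-5 + 3\right) - 3\right) = 5 \left(-34\right) 1 \left(\left(-5 + 3\right) - 3\right) = - 170 \cdot 1 \left(-2 - 3\right) = - 170 \cdot 1 \left(-5\right) = \left(-170\right) \left(-5\right) = 850$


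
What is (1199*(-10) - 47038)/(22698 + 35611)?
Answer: -59028/58309 ≈ -1.0123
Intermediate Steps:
(1199*(-10) - 47038)/(22698 + 35611) = (-11990 - 47038)/58309 = -59028*1/58309 = -59028/58309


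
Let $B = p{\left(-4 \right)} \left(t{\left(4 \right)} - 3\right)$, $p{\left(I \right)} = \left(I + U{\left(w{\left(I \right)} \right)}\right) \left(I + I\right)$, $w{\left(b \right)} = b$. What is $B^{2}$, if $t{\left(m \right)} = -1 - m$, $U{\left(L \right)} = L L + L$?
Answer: $262144$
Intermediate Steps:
$U{\left(L \right)} = L + L^{2}$ ($U{\left(L \right)} = L^{2} + L = L + L^{2}$)
$p{\left(I \right)} = 2 I \left(I + I \left(1 + I\right)\right)$ ($p{\left(I \right)} = \left(I + I \left(1 + I\right)\right) \left(I + I\right) = \left(I + I \left(1 + I\right)\right) 2 I = 2 I \left(I + I \left(1 + I\right)\right)$)
$B = 512$ ($B = 2 \left(-4\right)^{2} \left(2 - 4\right) \left(\left(-1 - 4\right) - 3\right) = 2 \cdot 16 \left(-2\right) \left(\left(-1 - 4\right) - 3\right) = - 64 \left(-5 - 3\right) = \left(-64\right) \left(-8\right) = 512$)
$B^{2} = 512^{2} = 262144$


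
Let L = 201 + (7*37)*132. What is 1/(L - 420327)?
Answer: -1/385938 ≈ -2.5911e-6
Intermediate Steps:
L = 34389 (L = 201 + 259*132 = 201 + 34188 = 34389)
1/(L - 420327) = 1/(34389 - 420327) = 1/(-385938) = -1/385938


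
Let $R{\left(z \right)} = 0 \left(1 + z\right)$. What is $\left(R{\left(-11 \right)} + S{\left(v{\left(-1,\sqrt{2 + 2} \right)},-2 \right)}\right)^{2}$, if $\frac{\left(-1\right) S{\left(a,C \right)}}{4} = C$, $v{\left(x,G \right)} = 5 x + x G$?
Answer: $64$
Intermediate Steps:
$R{\left(z \right)} = 0$
$v{\left(x,G \right)} = 5 x + G x$
$S{\left(a,C \right)} = - 4 C$
$\left(R{\left(-11 \right)} + S{\left(v{\left(-1,\sqrt{2 + 2} \right)},-2 \right)}\right)^{2} = \left(0 - -8\right)^{2} = \left(0 + 8\right)^{2} = 8^{2} = 64$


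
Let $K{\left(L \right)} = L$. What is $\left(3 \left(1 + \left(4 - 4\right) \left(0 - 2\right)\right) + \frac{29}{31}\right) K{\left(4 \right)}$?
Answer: $\frac{488}{31} \approx 15.742$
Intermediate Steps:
$\left(3 \left(1 + \left(4 - 4\right) \left(0 - 2\right)\right) + \frac{29}{31}\right) K{\left(4 \right)} = \left(3 \left(1 + \left(4 - 4\right) \left(0 - 2\right)\right) + \frac{29}{31}\right) 4 = \left(3 \left(1 + 0 \left(-2\right)\right) + 29 \cdot \frac{1}{31}\right) 4 = \left(3 \left(1 + 0\right) + \frac{29}{31}\right) 4 = \left(3 \cdot 1 + \frac{29}{31}\right) 4 = \left(3 + \frac{29}{31}\right) 4 = \frac{122}{31} \cdot 4 = \frac{488}{31}$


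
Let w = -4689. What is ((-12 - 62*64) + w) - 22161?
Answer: -30830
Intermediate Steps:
((-12 - 62*64) + w) - 22161 = ((-12 - 62*64) - 4689) - 22161 = ((-12 - 3968) - 4689) - 22161 = (-3980 - 4689) - 22161 = -8669 - 22161 = -30830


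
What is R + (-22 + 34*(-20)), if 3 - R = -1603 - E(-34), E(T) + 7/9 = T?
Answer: 7823/9 ≈ 869.22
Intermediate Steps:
E(T) = -7/9 + T
R = 14141/9 (R = 3 - (-1603 - (-7/9 - 34)) = 3 - (-1603 - 1*(-313/9)) = 3 - (-1603 + 313/9) = 3 - 1*(-14114/9) = 3 + 14114/9 = 14141/9 ≈ 1571.2)
R + (-22 + 34*(-20)) = 14141/9 + (-22 + 34*(-20)) = 14141/9 + (-22 - 680) = 14141/9 - 702 = 7823/9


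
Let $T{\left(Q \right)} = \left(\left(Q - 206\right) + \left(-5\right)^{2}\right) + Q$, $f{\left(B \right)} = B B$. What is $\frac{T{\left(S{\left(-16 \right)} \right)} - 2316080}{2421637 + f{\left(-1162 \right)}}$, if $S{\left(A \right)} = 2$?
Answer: $- \frac{2316257}{3771881} \approx -0.61409$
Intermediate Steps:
$f{\left(B \right)} = B^{2}$
$T{\left(Q \right)} = -181 + 2 Q$ ($T{\left(Q \right)} = \left(\left(-206 + Q\right) + 25\right) + Q = \left(-181 + Q\right) + Q = -181 + 2 Q$)
$\frac{T{\left(S{\left(-16 \right)} \right)} - 2316080}{2421637 + f{\left(-1162 \right)}} = \frac{\left(-181 + 2 \cdot 2\right) - 2316080}{2421637 + \left(-1162\right)^{2}} = \frac{\left(-181 + 4\right) - 2316080}{2421637 + 1350244} = \frac{-177 - 2316080}{3771881} = \left(-2316257\right) \frac{1}{3771881} = - \frac{2316257}{3771881}$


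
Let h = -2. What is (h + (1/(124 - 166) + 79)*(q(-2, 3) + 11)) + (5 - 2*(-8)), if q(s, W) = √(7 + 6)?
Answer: 37285/42 + 3317*√13/42 ≈ 1172.5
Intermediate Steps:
q(s, W) = √13
(h + (1/(124 - 166) + 79)*(q(-2, 3) + 11)) + (5 - 2*(-8)) = (-2 + (1/(124 - 166) + 79)*(√13 + 11)) + (5 - 2*(-8)) = (-2 + (1/(-42) + 79)*(11 + √13)) + (5 + 16) = (-2 + (-1/42 + 79)*(11 + √13)) + 21 = (-2 + 3317*(11 + √13)/42) + 21 = (-2 + (36487/42 + 3317*√13/42)) + 21 = (36403/42 + 3317*√13/42) + 21 = 37285/42 + 3317*√13/42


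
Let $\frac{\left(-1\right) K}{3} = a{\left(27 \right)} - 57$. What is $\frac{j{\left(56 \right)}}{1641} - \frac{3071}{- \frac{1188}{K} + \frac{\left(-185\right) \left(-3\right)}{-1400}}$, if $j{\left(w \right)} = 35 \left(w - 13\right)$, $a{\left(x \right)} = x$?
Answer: $\frac{472264205}{2082429} \approx 226.79$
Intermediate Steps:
$j{\left(w \right)} = -455 + 35 w$ ($j{\left(w \right)} = 35 \left(-13 + w\right) = -455 + 35 w$)
$K = 90$ ($K = - 3 \left(27 - 57\right) = \left(-3\right) \left(-30\right) = 90$)
$\frac{j{\left(56 \right)}}{1641} - \frac{3071}{- \frac{1188}{K} + \frac{\left(-185\right) \left(-3\right)}{-1400}} = \frac{-455 + 35 \cdot 56}{1641} - \frac{3071}{- \frac{1188}{90} + \frac{\left(-185\right) \left(-3\right)}{-1400}} = \left(-455 + 1960\right) \frac{1}{1641} - \frac{3071}{\left(-1188\right) \frac{1}{90} + 555 \left(- \frac{1}{1400}\right)} = 1505 \cdot \frac{1}{1641} - \frac{3071}{- \frac{66}{5} - \frac{111}{280}} = \frac{1505}{1641} - \frac{3071}{- \frac{3807}{280}} = \frac{1505}{1641} - - \frac{859880}{3807} = \frac{1505}{1641} + \frac{859880}{3807} = \frac{472264205}{2082429}$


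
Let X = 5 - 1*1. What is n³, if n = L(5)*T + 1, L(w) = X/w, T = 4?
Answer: 9261/125 ≈ 74.088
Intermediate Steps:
X = 4 (X = 5 - 1 = 4)
L(w) = 4/w
n = 21/5 (n = (4/5)*4 + 1 = (4*(⅕))*4 + 1 = (⅘)*4 + 1 = 16/5 + 1 = 21/5 ≈ 4.2000)
n³ = (21/5)³ = 9261/125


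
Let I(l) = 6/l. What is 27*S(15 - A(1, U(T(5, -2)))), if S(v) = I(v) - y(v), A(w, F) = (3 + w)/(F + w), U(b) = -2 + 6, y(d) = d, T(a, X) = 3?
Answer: -132057/355 ≈ -371.99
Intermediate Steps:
U(b) = 4
A(w, F) = (3 + w)/(F + w)
S(v) = -v + 6/v (S(v) = 6/v - v = -v + 6/v)
27*S(15 - A(1, U(T(5, -2)))) = 27*(-(15 - (3 + 1)/(4 + 1)) + 6/(15 - (3 + 1)/(4 + 1))) = 27*(-(15 - 4/5) + 6/(15 - 4/5)) = 27*(-1*71/5 + 6/(71/5)) = 27*(-71/5 + 6*(5/71)) = 27*(-71/5 + 30/71) = 27*(-4891/355) = -132057/355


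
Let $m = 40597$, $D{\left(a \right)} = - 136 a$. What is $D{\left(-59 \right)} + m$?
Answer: $48621$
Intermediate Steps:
$D{\left(-59 \right)} + m = \left(-136\right) \left(-59\right) + 40597 = 8024 + 40597 = 48621$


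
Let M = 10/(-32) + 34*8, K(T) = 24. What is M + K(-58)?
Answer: 4731/16 ≈ 295.69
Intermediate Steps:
M = 4347/16 (M = 10*(-1/32) + 272 = -5/16 + 272 = 4347/16 ≈ 271.69)
M + K(-58) = 4347/16 + 24 = 4731/16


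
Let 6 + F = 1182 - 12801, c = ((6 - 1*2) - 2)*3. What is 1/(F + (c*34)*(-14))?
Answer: -1/14481 ≈ -6.9056e-5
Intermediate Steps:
c = 6 (c = ((6 - 2) - 2)*3 = (4 - 2)*3 = 2*3 = 6)
F = -11625 (F = -6 + (1182 - 12801) = -6 - 11619 = -11625)
1/(F + (c*34)*(-14)) = 1/(-11625 + (6*34)*(-14)) = 1/(-11625 + 204*(-14)) = 1/(-11625 - 2856) = 1/(-14481) = -1/14481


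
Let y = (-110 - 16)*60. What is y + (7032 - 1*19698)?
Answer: -20226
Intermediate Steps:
y = -7560 (y = -126*60 = -7560)
y + (7032 - 1*19698) = -7560 + (7032 - 1*19698) = -7560 + (7032 - 19698) = -7560 - 12666 = -20226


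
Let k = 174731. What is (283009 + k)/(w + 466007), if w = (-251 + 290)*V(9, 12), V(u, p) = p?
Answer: 91548/93295 ≈ 0.98127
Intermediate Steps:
w = 468 (w = (-251 + 290)*12 = 39*12 = 468)
(283009 + k)/(w + 466007) = (283009 + 174731)/(468 + 466007) = 457740/466475 = 457740*(1/466475) = 91548/93295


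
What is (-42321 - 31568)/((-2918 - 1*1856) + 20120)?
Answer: -73889/15346 ≈ -4.8149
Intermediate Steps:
(-42321 - 31568)/((-2918 - 1*1856) + 20120) = -73889/((-2918 - 1856) + 20120) = -73889/(-4774 + 20120) = -73889/15346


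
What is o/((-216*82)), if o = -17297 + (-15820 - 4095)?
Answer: 3101/1476 ≈ 2.1009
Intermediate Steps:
o = -37212 (o = -17297 - 19915 = -37212)
o/((-216*82)) = -37212/((-216*82)) = -37212/((-9*1968)) = -37212/(-17712) = -37212*(-1/17712) = 3101/1476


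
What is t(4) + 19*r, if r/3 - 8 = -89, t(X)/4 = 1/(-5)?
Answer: -23089/5 ≈ -4617.8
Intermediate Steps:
t(X) = -4/5 (t(X) = 4/(-5) = 4*(-1/5) = -4/5)
r = -243 (r = 24 + 3*(-89) = 24 - 267 = -243)
t(4) + 19*r = -4/5 + 19*(-243) = -4/5 - 4617 = -23089/5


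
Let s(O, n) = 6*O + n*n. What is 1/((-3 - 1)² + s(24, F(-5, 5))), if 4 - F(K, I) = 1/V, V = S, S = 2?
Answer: 4/689 ≈ 0.0058055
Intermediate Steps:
V = 2
F(K, I) = 7/2 (F(K, I) = 4 - 1/2 = 4 - 1*½ = 4 - ½ = 7/2)
s(O, n) = n² + 6*O (s(O, n) = 6*O + n² = n² + 6*O)
1/((-3 - 1)² + s(24, F(-5, 5))) = 1/((-3 - 1)² + ((7/2)² + 6*24)) = 1/((-4)² + (49/4 + 144)) = 1/(16 + 625/4) = 1/(689/4) = 4/689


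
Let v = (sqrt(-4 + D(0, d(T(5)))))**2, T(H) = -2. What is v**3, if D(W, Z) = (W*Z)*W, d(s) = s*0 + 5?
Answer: -64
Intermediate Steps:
d(s) = 5 (d(s) = 0 + 5 = 5)
D(W, Z) = Z*W**2
v = -4 (v = (sqrt(-4 + 5*0**2))**2 = (sqrt(-4 + 5*0))**2 = (sqrt(-4 + 0))**2 = (sqrt(-4))**2 = (2*I)**2 = -4)
v**3 = (-4)**3 = -64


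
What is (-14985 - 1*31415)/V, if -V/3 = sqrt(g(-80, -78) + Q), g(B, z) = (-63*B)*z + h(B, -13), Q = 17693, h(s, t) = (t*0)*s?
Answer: -46400*I*sqrt(375427)/1126281 ≈ -25.243*I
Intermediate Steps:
h(s, t) = 0 (h(s, t) = 0*s = 0)
g(B, z) = -63*B*z (g(B, z) = (-63*B)*z + 0 = -63*B*z + 0 = -63*B*z)
V = -3*I*sqrt(375427) (V = -3*sqrt(-63*(-80)*(-78) + 17693) = -3*sqrt(-393120 + 17693) = -3*I*sqrt(375427) ≈ -1838.2*I)
(-14985 - 1*31415)/V = (-14985 - 1*31415)/((-3*I*sqrt(375427))) = (-14985 - 31415)*(I*sqrt(375427)/1126281) = -46400*I*sqrt(375427)/1126281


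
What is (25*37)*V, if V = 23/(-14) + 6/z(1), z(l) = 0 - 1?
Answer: -98975/14 ≈ -7069.6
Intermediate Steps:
z(l) = -1
V = -107/14 (V = 23/(-14) + 6/(-1) = 23*(-1/14) + 6*(-1) = -23/14 - 6 = -107/14 ≈ -7.6429)
(25*37)*V = (25*37)*(-107/14) = 925*(-107/14) = -98975/14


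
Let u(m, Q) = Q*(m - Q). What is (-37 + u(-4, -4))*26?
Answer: -962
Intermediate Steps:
(-37 + u(-4, -4))*26 = (-37 - 4*(-4 - 1*(-4)))*26 = (-37 - 4*(-4 + 4))*26 = (-37 - 4*0)*26 = (-37 + 0)*26 = -37*26 = -962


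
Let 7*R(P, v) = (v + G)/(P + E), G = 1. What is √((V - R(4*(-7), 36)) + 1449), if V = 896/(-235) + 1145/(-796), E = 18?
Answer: √24763301450643/130942 ≈ 38.004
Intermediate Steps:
R(P, v) = (1 + v)/(7*(18 + P)) (R(P, v) = ((v + 1)/(P + 18))/7 = ((1 + v)/(18 + P))/7 = (1 + v)/(7*(18 + P)))
V = -982291/187060 (V = 896*(-1/235) + 1145*(-1/796) = -896/235 - 1145/796 = -982291/187060 ≈ -5.2512)
√((V - R(4*(-7), 36)) + 1449) = √((-982291/187060 - (1 + 36)/(7*(18 + 4*(-7)))) + 1449) = √((-982291/187060 - 37/(7*(18 - 28))) + 1449) = √((-982291/187060 - 37/(7*(-10))) + 1449) = √((-982291/187060 - (-1)*37/(7*10)) + 1449) = √((-982291/187060 - 1*(-37/70)) + 1449) = √((-982291/187060 + 37/70) + 1449) = √(-1236783/261884 + 1449) = √(378233133/261884) = √24763301450643/130942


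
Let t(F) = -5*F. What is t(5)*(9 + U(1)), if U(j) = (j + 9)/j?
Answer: -475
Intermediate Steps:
U(j) = (9 + j)/j
t(5)*(9 + U(1)) = (-5*5)*(9 + (9 + 1)/1) = -25*(9 + 1*10) = -25*(9 + 10) = -25*19 = -475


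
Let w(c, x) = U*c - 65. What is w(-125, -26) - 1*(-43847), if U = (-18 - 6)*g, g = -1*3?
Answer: 34782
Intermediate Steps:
g = -3
U = 72 (U = (-18 - 6)*(-3) = -24*(-3) = 72)
w(c, x) = -65 + 72*c (w(c, x) = 72*c - 65 = -65 + 72*c)
w(-125, -26) - 1*(-43847) = (-65 + 72*(-125)) - 1*(-43847) = (-65 - 9000) + 43847 = -9065 + 43847 = 34782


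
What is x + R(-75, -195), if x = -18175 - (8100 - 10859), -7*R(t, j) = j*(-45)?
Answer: -116687/7 ≈ -16670.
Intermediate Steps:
R(t, j) = 45*j/7 (R(t, j) = -j*(-45)/7 = -(-45)*j/7 = 45*j/7)
x = -15416 (x = -18175 - 1*(-2759) = -18175 + 2759 = -15416)
x + R(-75, -195) = -15416 + (45/7)*(-195) = -15416 - 8775/7 = -116687/7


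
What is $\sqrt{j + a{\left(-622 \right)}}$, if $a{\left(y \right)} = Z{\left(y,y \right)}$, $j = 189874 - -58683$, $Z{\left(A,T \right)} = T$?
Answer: $\sqrt{247935} \approx 497.93$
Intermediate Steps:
$j = 248557$ ($j = 189874 + 58683 = 248557$)
$a{\left(y \right)} = y$
$\sqrt{j + a{\left(-622 \right)}} = \sqrt{248557 - 622} = \sqrt{247935}$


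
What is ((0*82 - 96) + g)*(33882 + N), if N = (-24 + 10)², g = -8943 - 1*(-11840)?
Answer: 95452478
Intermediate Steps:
g = 2897 (g = -8943 + 11840 = 2897)
N = 196 (N = (-14)² = 196)
((0*82 - 96) + g)*(33882 + N) = ((0*82 - 96) + 2897)*(33882 + 196) = ((0 - 96) + 2897)*34078 = (-96 + 2897)*34078 = 2801*34078 = 95452478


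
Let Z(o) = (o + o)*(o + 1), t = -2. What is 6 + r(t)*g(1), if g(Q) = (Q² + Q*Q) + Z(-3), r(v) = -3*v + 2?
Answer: 118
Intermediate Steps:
r(v) = 2 - 3*v
Z(o) = 2*o*(1 + o) (Z(o) = (2*o)*(1 + o) = 2*o*(1 + o))
g(Q) = 12 + 2*Q² (g(Q) = (Q² + Q*Q) + 2*(-3)*(1 - 3) = (Q² + Q²) + 2*(-3)*(-2) = 2*Q² + 12 = 12 + 2*Q²)
6 + r(t)*g(1) = 6 + (2 - 3*(-2))*(12 + 2*1²) = 6 + (2 + 6)*(12 + 2*1) = 6 + 8*(12 + 2) = 6 + 8*14 = 6 + 112 = 118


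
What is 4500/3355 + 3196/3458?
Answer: 2628358/1160159 ≈ 2.2655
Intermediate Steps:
4500/3355 + 3196/3458 = 4500*(1/3355) + 3196*(1/3458) = 900/671 + 1598/1729 = 2628358/1160159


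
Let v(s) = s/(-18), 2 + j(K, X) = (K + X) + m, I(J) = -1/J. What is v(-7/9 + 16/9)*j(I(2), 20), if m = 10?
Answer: -55/36 ≈ -1.5278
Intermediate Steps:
j(K, X) = 8 + K + X (j(K, X) = -2 + ((K + X) + 10) = -2 + (10 + K + X) = 8 + K + X)
v(s) = -s/18 (v(s) = s*(-1/18) = -s/18)
v(-7/9 + 16/9)*j(I(2), 20) = (-(-7/9 + 16/9)/18)*(8 - 1/2 + 20) = (-(-7*⅑ + 16*(⅑))/18)*(8 - 1*½ + 20) = (-(-7/9 + 16/9)/18)*(8 - ½ + 20) = -1/18*1*(55/2) = -1/18*55/2 = -55/36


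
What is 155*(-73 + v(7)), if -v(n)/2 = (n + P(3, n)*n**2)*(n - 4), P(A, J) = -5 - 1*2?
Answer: 301165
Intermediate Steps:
P(A, J) = -7 (P(A, J) = -5 - 2 = -7)
v(n) = -2*(-4 + n)*(n - 7*n**2) (v(n) = -2*(n - 7*n**2)*(n - 4) = -2*(n - 7*n**2)*(-4 + n) = -2*(-4 + n)*(n - 7*n**2))
155*(-73 + v(7)) = 155*(-73 + 2*7*(4 - 29*7 + 7*7**2)) = 155*(-73 + 2*7*(4 - 203 + 7*49)) = 155*(-73 + 2*7*(4 - 203 + 343)) = 155*(-73 + 2*7*144) = 155*(-73 + 2016) = 155*1943 = 301165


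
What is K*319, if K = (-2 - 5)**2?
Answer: 15631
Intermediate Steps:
K = 49 (K = (-7)**2 = 49)
K*319 = 49*319 = 15631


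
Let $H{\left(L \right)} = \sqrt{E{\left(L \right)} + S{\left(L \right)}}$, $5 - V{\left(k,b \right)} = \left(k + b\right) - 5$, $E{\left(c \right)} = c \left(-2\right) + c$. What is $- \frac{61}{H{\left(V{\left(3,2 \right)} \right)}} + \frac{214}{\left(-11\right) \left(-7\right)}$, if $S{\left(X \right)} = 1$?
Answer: $\frac{214}{77} + \frac{61 i}{2} \approx 2.7792 + 30.5 i$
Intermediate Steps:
$E{\left(c \right)} = - c$ ($E{\left(c \right)} = - 2 c + c = - c$)
$V{\left(k,b \right)} = 10 - b - k$ ($V{\left(k,b \right)} = 5 - \left(\left(k + b\right) - 5\right) = 5 - \left(\left(b + k\right) - 5\right) = 5 - \left(-5 + b + k\right) = 10 - b - k$)
$H{\left(L \right)} = \sqrt{1 - L}$ ($H{\left(L \right)} = \sqrt{- L + 1} = \sqrt{1 - L}$)
$- \frac{61}{H{\left(V{\left(3,2 \right)} \right)}} + \frac{214}{\left(-11\right) \left(-7\right)} = - \frac{61}{\sqrt{1 - \left(10 - 2 - 3\right)}} + \frac{214}{\left(-11\right) \left(-7\right)} = - \frac{61}{\sqrt{1 - \left(10 - 2 - 3\right)}} + \frac{214}{77} = - \frac{61}{\sqrt{1 - 5}} + 214 \cdot \frac{1}{77} = - \frac{61}{\sqrt{1 - 5}} + \frac{214}{77} = - \frac{61}{\sqrt{-4}} + \frac{214}{77} = - \frac{61}{2 i} + \frac{214}{77} = - 61 \left(- \frac{i}{2}\right) + \frac{214}{77} = \frac{61 i}{2} + \frac{214}{77} = \frac{214}{77} + \frac{61 i}{2}$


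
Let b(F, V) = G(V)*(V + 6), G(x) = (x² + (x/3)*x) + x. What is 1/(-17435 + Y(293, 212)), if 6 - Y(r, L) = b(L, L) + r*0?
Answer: -3/39382103 ≈ -7.6177e-8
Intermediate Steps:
G(x) = x + 4*x²/3 (G(x) = (x² + (x*(⅓))*x) + x = (x² + (x/3)*x) + x = (x² + x²/3) + x = 4*x²/3 + x = x + 4*x²/3)
b(F, V) = V*(3 + 4*V)*(6 + V)/3 (b(F, V) = (V*(3 + 4*V)/3)*(V + 6) = (V*(3 + 4*V)/3)*(6 + V) = V*(3 + 4*V)*(6 + V)/3)
Y(r, L) = 6 - L*(3 + 4*L)*(6 + L)/3 (Y(r, L) = 6 - (L*(3 + 4*L)*(6 + L)/3 + r*0) = 6 - (L*(3 + 4*L)*(6 + L)/3 + 0) = 6 - L*(3 + 4*L)*(6 + L)/3)
1/(-17435 + Y(293, 212)) = 1/(-17435 + (6 - ⅓*212*(3 + 4*212)*(6 + 212))) = 1/(-17435 + (6 - ⅓*212*(3 + 848)*218)) = 1/(-17435 + (6 - ⅓*212*851*218)) = 1/(-17435 + (6 - 39329816/3)) = 1/(-17435 - 39329798/3) = 1/(-39382103/3) = -3/39382103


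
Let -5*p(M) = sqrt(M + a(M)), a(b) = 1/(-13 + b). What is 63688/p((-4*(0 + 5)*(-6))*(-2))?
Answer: 318440*I*sqrt(15362413)/60721 ≈ 20555.0*I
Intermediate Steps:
p(M) = -sqrt(M + 1/(-13 + M))/5
63688/p((-4*(0 + 5)*(-6))*(-2)) = 63688/((-sqrt(1 + ((-4*(0 + 5)*(-6))*(-2))*(-13 + (-4*(0 + 5)*(-6))*(-2)))*(I/sqrt(13 - 1*-4*(0 + 5)*(-6)*(-2)))/5)) = 63688/((-sqrt(1 + ((-4*5*(-6))*(-2))*(-13 + (-4*5*(-6))*(-2)))*(I/sqrt(13 - 1*-4*5*(-6)*(-2)))/5)) = 63688/((-sqrt(1 + (-20*(-6)*(-2))*(-13 - 20*(-6)*(-2)))*(I/sqrt(13 - 1*(-20*(-6))*(-2)))/5)) = 63688/((-sqrt(1 + (120*(-2))*(-13 + 120*(-2)))*(I*sqrt(253)/253)/5)) = 63688/((-sqrt(1 - 240*(-13 - 240))*(I*sqrt(253)/253)/5)) = 63688/((-sqrt(1 - 240*(-253))*(I*sqrt(253)/253)/5)) = 63688/((-I*sqrt(253)*sqrt(1 + 60720)/253/5)) = 63688/((-I*sqrt(15362413)/253/5)) = 63688/((-I*sqrt(15362413)/1265)) = 63688*(5*I*sqrt(15362413)/60721) = 318440*I*sqrt(15362413)/60721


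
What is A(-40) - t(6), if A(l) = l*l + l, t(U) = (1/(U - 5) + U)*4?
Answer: 1532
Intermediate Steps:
t(U) = 4*U + 4/(-5 + U) (t(U) = (1/(-5 + U) + U)*4 = (U + 1/(-5 + U))*4 = 4*U + 4/(-5 + U))
A(l) = l + l² (A(l) = l² + l = l + l²)
A(-40) - t(6) = -40*(1 - 40) - 4*(1 + 6² - 5*6)/(-5 + 6) = -40*(-39) - 4*(1 + 36 - 30)/1 = 1560 - 4*7 = 1560 - 1*28 = 1560 - 28 = 1532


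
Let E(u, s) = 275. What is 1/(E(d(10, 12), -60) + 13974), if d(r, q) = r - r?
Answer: 1/14249 ≈ 7.0180e-5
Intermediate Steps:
d(r, q) = 0
1/(E(d(10, 12), -60) + 13974) = 1/(275 + 13974) = 1/14249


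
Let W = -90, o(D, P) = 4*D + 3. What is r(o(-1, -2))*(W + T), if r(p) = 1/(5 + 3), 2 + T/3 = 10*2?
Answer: -9/2 ≈ -4.5000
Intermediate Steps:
o(D, P) = 3 + 4*D
T = 54 (T = -6 + 3*(10*2) = -6 + 3*20 = -6 + 60 = 54)
r(p) = ⅛ (r(p) = 1/8 = ⅛)
r(o(-1, -2))*(W + T) = (-90 + 54)/8 = (⅛)*(-36) = -9/2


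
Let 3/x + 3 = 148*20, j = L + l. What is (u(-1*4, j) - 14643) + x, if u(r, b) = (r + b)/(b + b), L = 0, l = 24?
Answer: -519577391/35484 ≈ -14643.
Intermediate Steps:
j = 24 (j = 0 + 24 = 24)
u(r, b) = (b + r)/(2*b) (u(r, b) = (b + r)/((2*b)) = (b + r)*(1/(2*b)) = (b + r)/(2*b))
x = 3/2957 (x = 3/(-3 + 148*20) = 3/(-3 + 2960) = 3/2957 ≈ 0.0010145)
(u(-1*4, j) - 14643) + x = ((½)*(24 - 1*4)/24 - 14643) + 3/2957 = ((½)*(1/24)*(24 - 4) - 14643) + 3/2957 = ((½)*(1/24)*20 - 14643) + 3/2957 = (5/12 - 14643) + 3/2957 = -175711/12 + 3/2957 = -519577391/35484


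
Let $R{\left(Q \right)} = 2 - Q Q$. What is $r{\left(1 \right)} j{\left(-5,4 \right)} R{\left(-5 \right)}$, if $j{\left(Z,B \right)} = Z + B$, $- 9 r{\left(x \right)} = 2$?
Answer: $- \frac{46}{9} \approx -5.1111$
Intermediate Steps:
$r{\left(x \right)} = - \frac{2}{9}$ ($r{\left(x \right)} = \left(- \frac{1}{9}\right) 2 = - \frac{2}{9}$)
$R{\left(Q \right)} = 2 - Q^{2}$
$j{\left(Z,B \right)} = B + Z$
$r{\left(1 \right)} j{\left(-5,4 \right)} R{\left(-5 \right)} = - \frac{2 \left(4 - 5\right)}{9} \left(2 - \left(-5\right)^{2}\right) = \left(- \frac{2}{9}\right) \left(-1\right) \left(2 - 25\right) = \frac{2 \left(2 - 25\right)}{9} = \frac{2}{9} \left(-23\right) = - \frac{46}{9}$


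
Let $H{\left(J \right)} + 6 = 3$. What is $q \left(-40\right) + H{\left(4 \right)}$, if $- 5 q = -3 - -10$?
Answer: $53$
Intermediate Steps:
$H{\left(J \right)} = -3$ ($H{\left(J \right)} = -6 + 3 = -3$)
$q = - \frac{7}{5}$ ($q = - \frac{-3 - -10}{5} = - \frac{-3 + 10}{5} = \left(- \frac{1}{5}\right) 7 = - \frac{7}{5} \approx -1.4$)
$q \left(-40\right) + H{\left(4 \right)} = \left(- \frac{7}{5}\right) \left(-40\right) - 3 = 56 - 3 = 53$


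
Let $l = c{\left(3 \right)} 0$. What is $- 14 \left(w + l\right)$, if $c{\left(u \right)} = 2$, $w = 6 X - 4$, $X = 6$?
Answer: $-448$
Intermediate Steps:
$w = 32$ ($w = 6 \cdot 6 - 4 = 36 - 4 = 32$)
$l = 0$ ($l = 2 \cdot 0 = 0$)
$- 14 \left(w + l\right) = - 14 \left(32 + 0\right) = \left(-14\right) 32 = -448$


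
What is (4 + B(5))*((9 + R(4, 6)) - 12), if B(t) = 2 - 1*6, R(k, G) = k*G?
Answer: 0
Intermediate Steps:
R(k, G) = G*k
B(t) = -4 (B(t) = 2 - 6 = -4)
(4 + B(5))*((9 + R(4, 6)) - 12) = (4 - 4)*((9 + 6*4) - 12) = 0*((9 + 24) - 12) = 0*(33 - 12) = 0*21 = 0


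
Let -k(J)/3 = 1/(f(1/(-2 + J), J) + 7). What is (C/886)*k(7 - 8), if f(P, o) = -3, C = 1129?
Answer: -3387/3544 ≈ -0.95570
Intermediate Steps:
k(J) = -3/4 (k(J) = -3/(-3 + 7) = -3/4)
(C/886)*k(7 - 8) = (1129/886)*(-3/4) = -3387/3544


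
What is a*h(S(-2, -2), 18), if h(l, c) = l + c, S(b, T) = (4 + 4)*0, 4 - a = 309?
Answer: -5490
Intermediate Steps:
a = -305 (a = 4 - 1*309 = 4 - 309 = -305)
S(b, T) = 0 (S(b, T) = 8*0 = 0)
h(l, c) = c + l
a*h(S(-2, -2), 18) = -305*(18 + 0) = -305*18 = -5490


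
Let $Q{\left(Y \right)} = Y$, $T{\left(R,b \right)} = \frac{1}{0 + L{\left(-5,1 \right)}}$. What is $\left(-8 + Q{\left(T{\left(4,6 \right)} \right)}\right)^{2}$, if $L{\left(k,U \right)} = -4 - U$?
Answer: $\frac{1681}{25} \approx 67.24$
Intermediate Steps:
$T{\left(R,b \right)} = - \frac{1}{5}$ ($T{\left(R,b \right)} = \frac{1}{0 - 5} = \frac{1}{-5} = - \frac{1}{5}$)
$\left(-8 + Q{\left(T{\left(4,6 \right)} \right)}\right)^{2} = \left(-8 - \frac{1}{5}\right)^{2} = \left(- \frac{41}{5}\right)^{2} = \frac{1681}{25}$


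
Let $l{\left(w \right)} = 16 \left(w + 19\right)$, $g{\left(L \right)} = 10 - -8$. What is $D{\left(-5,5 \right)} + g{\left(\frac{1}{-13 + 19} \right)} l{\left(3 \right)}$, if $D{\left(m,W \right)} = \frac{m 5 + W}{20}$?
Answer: $6335$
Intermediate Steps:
$D{\left(m,W \right)} = \frac{m}{4} + \frac{W}{20}$ ($D{\left(m,W \right)} = \left(5 m + W\right) \frac{1}{20} = \left(W + 5 m\right) \frac{1}{20} = \frac{m}{4} + \frac{W}{20}$)
$g{\left(L \right)} = 18$ ($g{\left(L \right)} = 10 + 8 = 18$)
$l{\left(w \right)} = 304 + 16 w$ ($l{\left(w \right)} = 16 \left(19 + w\right) = 304 + 16 w$)
$D{\left(-5,5 \right)} + g{\left(\frac{1}{-13 + 19} \right)} l{\left(3 \right)} = \left(\frac{1}{4} \left(-5\right) + \frac{1}{20} \cdot 5\right) + 18 \left(304 + 16 \cdot 3\right) = \left(- \frac{5}{4} + \frac{1}{4}\right) + 18 \left(304 + 48\right) = -1 + 18 \cdot 352 = -1 + 6336 = 6335$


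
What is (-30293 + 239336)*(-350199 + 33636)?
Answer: -66175279209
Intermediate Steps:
(-30293 + 239336)*(-350199 + 33636) = 209043*(-316563) = -66175279209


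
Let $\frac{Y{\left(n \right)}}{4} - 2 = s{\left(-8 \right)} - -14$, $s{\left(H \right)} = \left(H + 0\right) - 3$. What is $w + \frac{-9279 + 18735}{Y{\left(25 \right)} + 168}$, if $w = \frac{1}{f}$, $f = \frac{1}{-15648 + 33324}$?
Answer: $\frac{833136}{47} \approx 17726.0$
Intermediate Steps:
$f = \frac{1}{17676} \approx 5.6574 \cdot 10^{-5}$
$s{\left(H \right)} = -3 + H$ ($s{\left(H \right)} = H - 3 = -3 + H$)
$Y{\left(n \right)} = 20$ ($Y{\left(n \right)} = 8 + 4 \left(\left(-3 - 8\right) - -14\right) = 8 + 4 \left(-11 + 14\right) = 8 + 4 \cdot 3 = 8 + 12 = 20$)
$w = 17676$ ($w = \frac{1}{\frac{1}{17676}} = 17676$)
$w + \frac{-9279 + 18735}{Y{\left(25 \right)} + 168} = 17676 + \frac{-9279 + 18735}{20 + 168} = 17676 + \frac{9456}{188} = 17676 + 9456 \cdot \frac{1}{188} = 17676 + \frac{2364}{47} = \frac{833136}{47}$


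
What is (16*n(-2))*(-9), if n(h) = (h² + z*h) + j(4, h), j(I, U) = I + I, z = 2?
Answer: -1152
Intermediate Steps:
j(I, U) = 2*I
n(h) = 8 + h² + 2*h (n(h) = (h² + 2*h) + 2*4 = (h² + 2*h) + 8 = 8 + h² + 2*h)
(16*n(-2))*(-9) = (16*(8 + (-2)² + 2*(-2)))*(-9) = (16*(8 + 4 - 4))*(-9) = (16*8)*(-9) = 128*(-9) = -1152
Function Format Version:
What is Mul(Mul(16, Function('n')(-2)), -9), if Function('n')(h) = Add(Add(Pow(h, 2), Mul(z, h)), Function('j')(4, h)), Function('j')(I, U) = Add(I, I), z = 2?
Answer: -1152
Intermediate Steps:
Function('j')(I, U) = Mul(2, I)
Function('n')(h) = Add(8, Pow(h, 2), Mul(2, h)) (Function('n')(h) = Add(Add(Pow(h, 2), Mul(2, h)), Mul(2, 4)) = Add(Add(Pow(h, 2), Mul(2, h)), 8) = Add(8, Pow(h, 2), Mul(2, h)))
Mul(Mul(16, Function('n')(-2)), -9) = Mul(Mul(16, Add(8, Pow(-2, 2), Mul(2, -2))), -9) = Mul(Mul(16, Add(8, 4, -4)), -9) = Mul(Mul(16, 8), -9) = Mul(128, -9) = -1152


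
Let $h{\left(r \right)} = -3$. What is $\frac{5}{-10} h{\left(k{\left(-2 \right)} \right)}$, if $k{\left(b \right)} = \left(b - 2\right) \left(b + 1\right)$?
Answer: $\frac{3}{2} \approx 1.5$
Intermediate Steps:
$k{\left(b \right)} = \left(1 + b\right) \left(-2 + b\right)$ ($k{\left(b \right)} = \left(-2 + b\right) \left(1 + b\right) = \left(1 + b\right) \left(-2 + b\right)$)
$\frac{5}{-10} h{\left(k{\left(-2 \right)} \right)} = \frac{5}{-10} \left(-3\right) = 5 \left(- \frac{1}{10}\right) \left(-3\right) = \left(- \frac{1}{2}\right) \left(-3\right) = \frac{3}{2}$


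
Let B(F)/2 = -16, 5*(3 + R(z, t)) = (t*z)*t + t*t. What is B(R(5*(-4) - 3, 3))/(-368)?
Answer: 2/23 ≈ 0.086957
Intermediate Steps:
R(z, t) = -3 + t²/5 + z*t²/5 (R(z, t) = -3 + ((t*z)*t + t*t)/5 = -3 + (z*t² + t²)/5 = -3 + (t² + z*t²)/5 = -3 + (t²/5 + z*t²/5) = -3 + t²/5 + z*t²/5)
B(F) = -32 (B(F) = 2*(-16) = -32)
B(R(5*(-4) - 3, 3))/(-368) = -32/(-368) = -32*(-1/368) = 2/23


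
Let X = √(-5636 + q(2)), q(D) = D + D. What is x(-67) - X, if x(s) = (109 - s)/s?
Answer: -176/67 - 16*I*√22 ≈ -2.6269 - 75.047*I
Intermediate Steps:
q(D) = 2*D
X = 16*I*√22 (X = √(-5636 + 2*2) = √(-5636 + 4) = √(-5632) = 16*I*√22 ≈ 75.047*I)
x(s) = (109 - s)/s
x(-67) - X = (109 - 1*(-67))/(-67) - 16*I*√22 = -(109 + 67)/67 - 16*I*√22 = -1/67*176 - 16*I*√22 = -176/67 - 16*I*√22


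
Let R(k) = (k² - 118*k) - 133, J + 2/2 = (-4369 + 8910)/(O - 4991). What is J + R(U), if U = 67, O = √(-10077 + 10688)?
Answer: -88476192101/24909470 - 4541*√611/24909470 ≈ -3551.9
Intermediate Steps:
O = √611 ≈ 24.718
J = -1 + 4541/(-4991 + √611) (J = -1 + (-4369 + 8910)/(√611 - 4991) = -1 + 4541/(-4991 + √611) ≈ -1.9144)
R(k) = -133 + k² - 118*k
J + R(U) = (-47573601/24909470 - 4541*√611/24909470) + (-133 + 67² - 118*67) = (-47573601/24909470 - 4541*√611/24909470) + (-133 + 4489 - 7906) = (-47573601/24909470 - 4541*√611/24909470) - 3550 = -88476192101/24909470 - 4541*√611/24909470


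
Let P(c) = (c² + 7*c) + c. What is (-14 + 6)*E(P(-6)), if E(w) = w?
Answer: 96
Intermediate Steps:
P(c) = c² + 8*c
(-14 + 6)*E(P(-6)) = (-14 + 6)*(-6*(8 - 6)) = -(-48)*2 = -8*(-12) = 96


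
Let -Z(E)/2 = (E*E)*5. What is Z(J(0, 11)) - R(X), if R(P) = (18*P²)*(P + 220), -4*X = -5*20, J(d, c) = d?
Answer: -2756250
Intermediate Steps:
X = 25 (X = -(-5)*20/4 = -¼*(-100) = 25)
Z(E) = -10*E² (Z(E) = -2*E*E*5 = -2*E²*5 = -10*E²)
R(P) = 18*P²*(220 + P) (R(P) = (18*P²)*(220 + P) = 18*P²*(220 + P))
Z(J(0, 11)) - R(X) = -10*0² - 18*25²*(220 + 25) = -10*0 - 18*625*245 = 0 - 1*2756250 = 0 - 2756250 = -2756250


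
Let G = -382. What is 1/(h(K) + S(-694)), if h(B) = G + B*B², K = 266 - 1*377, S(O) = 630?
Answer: -1/1367383 ≈ -7.3132e-7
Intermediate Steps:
K = -111 (K = 266 - 377 = -111)
h(B) = -382 + B³ (h(B) = -382 + B*B² = -382 + B³)
1/(h(K) + S(-694)) = 1/((-382 + (-111)³) + 630) = 1/((-382 - 1367631) + 630) = 1/(-1368013 + 630) = 1/(-1367383) = -1/1367383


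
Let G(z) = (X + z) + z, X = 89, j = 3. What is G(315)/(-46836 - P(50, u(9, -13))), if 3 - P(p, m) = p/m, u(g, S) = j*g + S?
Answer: -5033/327848 ≈ -0.015352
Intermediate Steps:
u(g, S) = S + 3*g (u(g, S) = 3*g + S = S + 3*g)
P(p, m) = 3 - p/m
G(z) = 89 + 2*z (G(z) = (89 + z) + z = 89 + 2*z)
G(315)/(-46836 - P(50, u(9, -13))) = (89 + 2*315)/(-46836 - (3 - 1*50/(-13 + 3*9))) = (89 + 630)/(-46836 - (3 - 1*50/(-13 + 27))) = 719/(-46836 - (3 - 1*50/14)) = 719/(-46836 - (3 - 1*50*1/14)) = 719/(-46836 - (3 - 25/7)) = 719/(-46836 - 1*(-4/7)) = 719/(-46836 + 4/7) = 719/(-327848/7) = 719*(-7/327848) = -5033/327848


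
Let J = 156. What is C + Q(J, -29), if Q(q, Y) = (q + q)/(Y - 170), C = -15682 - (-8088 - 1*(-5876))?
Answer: -2680842/199 ≈ -13472.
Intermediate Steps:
C = -13470 (C = -15682 - (-8088 + 5876) = -15682 - 1*(-2212) = -15682 + 2212 = -13470)
Q(q, Y) = 2*q/(-170 + Y) (Q(q, Y) = (2*q)/(-170 + Y) = 2*q/(-170 + Y))
C + Q(J, -29) = -13470 + 2*156/(-170 - 29) = -13470 + 2*156/(-199) = -13470 + 2*156*(-1/199) = -13470 - 312/199 = -2680842/199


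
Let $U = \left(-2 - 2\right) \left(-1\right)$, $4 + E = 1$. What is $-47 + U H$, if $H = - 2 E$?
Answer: $-23$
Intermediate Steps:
$E = -3$ ($E = -4 + 1 = -3$)
$H = 6$ ($H = \left(-2\right) \left(-3\right) = 6$)
$U = 4$ ($U = \left(-4\right) \left(-1\right) = 4$)
$-47 + U H = -47 + 4 \cdot 6 = -47 + 24 = -23$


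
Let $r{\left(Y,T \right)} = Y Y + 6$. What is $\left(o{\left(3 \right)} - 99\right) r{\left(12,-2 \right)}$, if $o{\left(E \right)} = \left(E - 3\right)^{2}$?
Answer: $-14850$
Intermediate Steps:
$o{\left(E \right)} = \left(-3 + E\right)^{2}$
$r{\left(Y,T \right)} = 6 + Y^{2}$ ($r{\left(Y,T \right)} = Y^{2} + 6 = 6 + Y^{2}$)
$\left(o{\left(3 \right)} - 99\right) r{\left(12,-2 \right)} = \left(\left(-3 + 3\right)^{2} - 99\right) \left(6 + 12^{2}\right) = \left(0^{2} - 99\right) \left(6 + 144\right) = \left(0 - 99\right) 150 = \left(-99\right) 150 = -14850$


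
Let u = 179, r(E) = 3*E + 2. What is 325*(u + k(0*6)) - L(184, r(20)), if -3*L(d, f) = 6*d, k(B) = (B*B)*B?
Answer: 58543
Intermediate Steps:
r(E) = 2 + 3*E
k(B) = B**3 (k(B) = B**2*B = B**3)
L(d, f) = -2*d
325*(u + k(0*6)) - L(184, r(20)) = 325*(179 + (0*6)**3) - (-2)*184 = 325*(179 + 0**3) - 1*(-368) = 325*(179 + 0) + 368 = 325*179 + 368 = 58175 + 368 = 58543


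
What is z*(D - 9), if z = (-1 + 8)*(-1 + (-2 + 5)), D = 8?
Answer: -14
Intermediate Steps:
z = 14 (z = 7*(-1 + 3) = 7*2 = 14)
z*(D - 9) = 14*(8 - 9) = 14*(-1) = -14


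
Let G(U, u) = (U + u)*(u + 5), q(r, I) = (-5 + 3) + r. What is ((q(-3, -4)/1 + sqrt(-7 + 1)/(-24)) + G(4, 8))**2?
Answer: (3624 - I*sqrt(6))**2/576 ≈ 22801.0 - 30.823*I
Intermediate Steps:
q(r, I) = -2 + r
G(U, u) = (5 + u)*(U + u) (G(U, u) = (U + u)*(5 + u) = (5 + u)*(U + u))
((q(-3, -4)/1 + sqrt(-7 + 1)/(-24)) + G(4, 8))**2 = (((-2 - 3)/1 + sqrt(-7 + 1)/(-24)) + (8**2 + 5*4 + 5*8 + 4*8))**2 = ((-5*1 + sqrt(-6)*(-1/24)) + (64 + 20 + 40 + 32))**2 = ((-5 + (I*sqrt(6))*(-1/24)) + 156)**2 = ((-5 - I*sqrt(6)/24) + 156)**2 = (151 - I*sqrt(6)/24)**2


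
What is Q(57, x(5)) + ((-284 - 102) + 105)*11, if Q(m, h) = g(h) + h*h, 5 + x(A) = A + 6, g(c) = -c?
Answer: -3061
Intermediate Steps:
x(A) = 1 + A (x(A) = -5 + (A + 6) = -5 + (6 + A) = 1 + A)
Q(m, h) = h² - h (Q(m, h) = -h + h*h = -h + h² = h² - h)
Q(57, x(5)) + ((-284 - 102) + 105)*11 = (1 + 5)*(-1 + (1 + 5)) + ((-284 - 102) + 105)*11 = 6*(-1 + 6) + (-386 + 105)*11 = 6*5 - 281*11 = 30 - 3091 = -3061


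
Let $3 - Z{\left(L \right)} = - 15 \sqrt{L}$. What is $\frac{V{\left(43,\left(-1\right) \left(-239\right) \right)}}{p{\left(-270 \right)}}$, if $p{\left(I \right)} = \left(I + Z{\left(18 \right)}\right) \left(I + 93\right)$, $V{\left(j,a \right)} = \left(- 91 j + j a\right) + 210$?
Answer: $\frac{585086}{3967101} + \frac{32870 \sqrt{2}}{1322367} \approx 0.18264$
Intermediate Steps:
$V{\left(j,a \right)} = 210 - 91 j + a j$ ($V{\left(j,a \right)} = \left(- 91 j + a j\right) + 210 = 210 - 91 j + a j$)
$Z{\left(L \right)} = 3 + 15 \sqrt{L}$ ($Z{\left(L \right)} = 3 - - 15 \sqrt{L} = 3 + 15 \sqrt{L}$)
$p{\left(I \right)} = \left(93 + I\right) \left(3 + I + 45 \sqrt{2}\right)$ ($p{\left(I \right)} = \left(I + \left(3 + 15 \sqrt{18}\right)\right) \left(I + 93\right) = \left(I + \left(3 + 15 \cdot 3 \sqrt{2}\right)\right) \left(93 + I\right) = \left(I + \left(3 + 45 \sqrt{2}\right)\right) \left(93 + I\right) = \left(3 + I + 45 \sqrt{2}\right) \left(93 + I\right) = \left(93 + I\right) \left(3 + I + 45 \sqrt{2}\right)$)
$\frac{V{\left(43,\left(-1\right) \left(-239\right) \right)}}{p{\left(-270 \right)}} = \frac{210 - 3913 + \left(-1\right) \left(-239\right) 43}{279 + \left(-270\right)^{2} + 96 \left(-270\right) + 4185 \sqrt{2} + 45 \left(-270\right) \sqrt{2}} = \frac{210 - 3913 + 239 \cdot 43}{279 + 72900 - 25920 + 4185 \sqrt{2} - 12150 \sqrt{2}} = \frac{210 - 3913 + 10277}{47259 - 7965 \sqrt{2}} = \frac{6574}{47259 - 7965 \sqrt{2}}$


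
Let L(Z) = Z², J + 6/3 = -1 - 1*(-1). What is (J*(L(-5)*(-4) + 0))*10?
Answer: 2000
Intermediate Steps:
J = -2 (J = -2 + (-1 - 1*(-1)) = -2 + (-1 + 1) = -2 + 0 = -2)
(J*(L(-5)*(-4) + 0))*10 = -2*((-5)²*(-4) + 0)*10 = -2*(25*(-4) + 0)*10 = -2*(-100 + 0)*10 = -2*(-100)*10 = 200*10 = 2000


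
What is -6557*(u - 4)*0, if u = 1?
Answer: 0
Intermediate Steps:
-6557*(u - 4)*0 = -6557*(1 - 4)*0 = -(-19671)*0 = -6557*0 = 0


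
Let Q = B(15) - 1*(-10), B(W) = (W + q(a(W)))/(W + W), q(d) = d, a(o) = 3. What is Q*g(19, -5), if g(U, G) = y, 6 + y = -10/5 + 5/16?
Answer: -6519/80 ≈ -81.488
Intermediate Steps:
B(W) = (3 + W)/(2*W) (B(W) = (W + 3)/(W + W) = (3 + W)/((2*W)) = (3 + W)*(1/(2*W)) = (3 + W)/(2*W))
y = -123/16 (y = -6 + (-10/5 + 5/16) = -6 + (-10*1/5 + 5*(1/16)) = -6 + (-2 + 5/16) = -6 - 27/16 = -123/16 ≈ -7.6875)
g(U, G) = -123/16
Q = 53/5 (Q = (1/2)*(3 + 15)/15 - 1*(-10) = (1/2)*(1/15)*18 + 10 = 3/5 + 10 = 53/5 ≈ 10.600)
Q*g(19, -5) = (53/5)*(-123/16) = -6519/80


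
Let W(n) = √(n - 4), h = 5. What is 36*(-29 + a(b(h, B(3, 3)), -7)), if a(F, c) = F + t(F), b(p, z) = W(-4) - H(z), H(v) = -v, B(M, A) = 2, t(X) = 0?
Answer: -972 + 72*I*√2 ≈ -972.0 + 101.82*I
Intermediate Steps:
W(n) = √(-4 + n)
b(p, z) = z + 2*I*√2 (b(p, z) = √(-4 - 4) - (-1)*z = √(-8) + z = 2*I*√2 + z = z + 2*I*√2)
a(F, c) = F (a(F, c) = F + 0 = F)
36*(-29 + a(b(h, B(3, 3)), -7)) = 36*(-29 + (2 + 2*I*√2)) = 36*(-27 + 2*I*√2) = -972 + 72*I*√2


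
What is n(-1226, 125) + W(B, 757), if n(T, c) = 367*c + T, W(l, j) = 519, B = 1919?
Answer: 45168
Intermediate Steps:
n(T, c) = T + 367*c
n(-1226, 125) + W(B, 757) = (-1226 + 367*125) + 519 = (-1226 + 45875) + 519 = 44649 + 519 = 45168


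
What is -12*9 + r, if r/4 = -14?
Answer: -164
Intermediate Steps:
r = -56 (r = 4*(-14) = -56)
-12*9 + r = -12*9 - 56 = -108 - 56 = -164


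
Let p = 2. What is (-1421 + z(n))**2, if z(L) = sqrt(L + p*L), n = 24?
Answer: 2019313 - 17052*sqrt(2) ≈ 1.9952e+6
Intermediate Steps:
z(L) = sqrt(3)*sqrt(L) (z(L) = sqrt(L + 2*L) = sqrt(3*L) = sqrt(3)*sqrt(L))
(-1421 + z(n))**2 = (-1421 + sqrt(3)*sqrt(24))**2 = (-1421 + sqrt(3)*(2*sqrt(6)))**2 = (-1421 + 6*sqrt(2))**2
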